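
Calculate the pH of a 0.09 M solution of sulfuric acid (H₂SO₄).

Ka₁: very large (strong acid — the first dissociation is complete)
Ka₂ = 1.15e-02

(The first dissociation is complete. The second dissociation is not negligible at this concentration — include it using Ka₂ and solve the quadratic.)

First dissociation is complete: [H⁺]₀ = [HSO₄⁻]₀ = C = 0.09 M. Second dissociation HSO₄⁻ ⇌ H⁺ + SO₄²⁻: let x = [SO₄²⁻]. Ka₂ = (C + x)·x / (C − x) = 1.15e-02 → x² + (C + Ka₂)·x − Ka₂·C = 0 → x² + 0.10150·x − 1.035e-03 = 0. x = (−0.10150 + √(0.10150² + 4 × 1.035e-03)) / 2 = 9.3380e-03 M. [H⁺] = C + x = 0.09 + 9.3380e-03 = 9.9338e-02 M. pH = -log(9.9338e-02) = 1.00.

pH = 1.00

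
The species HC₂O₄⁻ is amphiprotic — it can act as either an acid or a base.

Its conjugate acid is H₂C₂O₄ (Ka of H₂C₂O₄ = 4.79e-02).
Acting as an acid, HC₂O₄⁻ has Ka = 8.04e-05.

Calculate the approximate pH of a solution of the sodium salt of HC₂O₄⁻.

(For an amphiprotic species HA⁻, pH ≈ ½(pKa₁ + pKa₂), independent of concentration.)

pKa₁ = -log(4.79e-02) = 1.32; pKa₂ = -log(8.04e-05) = 4.09. For an amphiprotic species, pH ≈ ½(pKa₁ + pKa₂) = ½(1.32 + 4.09) = 2.71.

pH = 2.71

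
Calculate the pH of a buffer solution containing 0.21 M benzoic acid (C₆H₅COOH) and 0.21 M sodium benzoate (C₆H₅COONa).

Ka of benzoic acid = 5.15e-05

pKa = -log(5.15e-05) = 4.29. pH = pKa + log([A⁻]/[HA]) = 4.29 + log(0.21/0.21)

pH = 4.29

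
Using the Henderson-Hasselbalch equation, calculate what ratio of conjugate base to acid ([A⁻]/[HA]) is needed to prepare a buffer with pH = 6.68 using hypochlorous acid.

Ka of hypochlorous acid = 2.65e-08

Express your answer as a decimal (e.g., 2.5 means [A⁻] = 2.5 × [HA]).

pKa = -log(2.65e-08) = 7.5768. pH = pKa + log([A⁻]/[HA]), so log([A⁻]/[HA]) = pH − pKa = 6.68 − 7.5768 = -0.8968. [A⁻]/[HA] = 10^(-0.8968) = 0.127

[A⁻]/[HA] = 0.127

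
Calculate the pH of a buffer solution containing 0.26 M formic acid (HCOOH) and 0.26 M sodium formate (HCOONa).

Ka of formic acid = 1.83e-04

pKa = -log(1.83e-04) = 3.74. pH = pKa + log([A⁻]/[HA]) = 3.74 + log(0.26/0.26)

pH = 3.74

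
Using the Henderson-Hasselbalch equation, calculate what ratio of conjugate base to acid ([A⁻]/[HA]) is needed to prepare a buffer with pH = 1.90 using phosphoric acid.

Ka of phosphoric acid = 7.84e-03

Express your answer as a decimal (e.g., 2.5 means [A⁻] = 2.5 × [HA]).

pKa = -log(7.84e-03) = 2.1057. pH = pKa + log([A⁻]/[HA]), so log([A⁻]/[HA]) = pH − pKa = 1.90 − 2.1057 = -0.2057. [A⁻]/[HA] = 10^(-0.2057) = 0.623

[A⁻]/[HA] = 0.623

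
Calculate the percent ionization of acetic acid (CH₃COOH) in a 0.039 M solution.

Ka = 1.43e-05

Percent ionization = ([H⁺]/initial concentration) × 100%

Using Ka equilibrium: x² + Ka×x - Ka×C = 0. Solving: [H⁺] = 7.3968e-04. Percent = (7.3968e-04/0.039) × 100

Percent ionization = 1.9%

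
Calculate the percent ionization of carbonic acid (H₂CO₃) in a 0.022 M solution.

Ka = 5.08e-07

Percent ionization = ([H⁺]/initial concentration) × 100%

Using Ka equilibrium: x² + Ka×x - Ka×C = 0. Solving: [H⁺] = 1.0546e-04. Percent = (1.0546e-04/0.022) × 100

Percent ionization = 0.479%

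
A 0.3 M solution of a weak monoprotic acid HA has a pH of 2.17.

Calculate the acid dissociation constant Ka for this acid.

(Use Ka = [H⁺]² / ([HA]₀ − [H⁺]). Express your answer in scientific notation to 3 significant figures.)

[H⁺] = 10^(−pH) = 10^(−2.17) = 6.761e-03 M. For HA ⇌ H⁺ + A⁻, Ka = [H⁺][A⁻]/[HA] = [H⁺]² / ([HA]₀ − [H⁺]) = (6.761e-03)² / (0.3 − 6.761e-03) = 1.56e-04.

K_a = 1.56e-04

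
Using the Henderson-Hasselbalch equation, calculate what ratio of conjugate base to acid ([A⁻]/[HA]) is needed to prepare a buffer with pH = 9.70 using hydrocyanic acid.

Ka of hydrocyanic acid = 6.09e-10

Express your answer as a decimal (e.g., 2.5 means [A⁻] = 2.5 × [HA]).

pKa = -log(6.09e-10) = 9.2154. pH = pKa + log([A⁻]/[HA]), so log([A⁻]/[HA]) = pH − pKa = 9.70 − 9.2154 = 0.4846. [A⁻]/[HA] = 10^(0.4846) = 3.05

[A⁻]/[HA] = 3.05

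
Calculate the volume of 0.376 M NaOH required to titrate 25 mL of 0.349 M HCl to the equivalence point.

At equivalence: moles acid = moles base. moles HCl = 0.349 × 25/1000 = 0.008725 mol. V_base = moles / 0.376 × 1000 = 23.2 mL.

V_{base} = 23.2 mL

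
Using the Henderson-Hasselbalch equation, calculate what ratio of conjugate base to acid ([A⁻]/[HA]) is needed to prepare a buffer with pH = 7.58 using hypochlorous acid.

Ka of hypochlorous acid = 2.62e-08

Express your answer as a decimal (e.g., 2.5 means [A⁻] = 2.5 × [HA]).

pKa = -log(2.62e-08) = 7.5817. pH = pKa + log([A⁻]/[HA]), so log([A⁻]/[HA]) = pH − pKa = 7.58 − 7.5817 = -0.0017. [A⁻]/[HA] = 10^(-0.0017) = 0.996

[A⁻]/[HA] = 0.996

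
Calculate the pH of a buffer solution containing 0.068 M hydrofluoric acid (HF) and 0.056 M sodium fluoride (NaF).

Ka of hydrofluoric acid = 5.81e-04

pKa = -log(5.81e-04) = 3.24. pH = pKa + log([A⁻]/[HA]) = 3.24 + log(0.056/0.068)

pH = 3.15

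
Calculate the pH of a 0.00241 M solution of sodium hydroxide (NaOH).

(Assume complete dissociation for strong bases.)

[OH⁻] = 0.00241 M for strong base. pOH = -log[OH⁻] = 2.62, pH = 14 - pOH

pH = 11.38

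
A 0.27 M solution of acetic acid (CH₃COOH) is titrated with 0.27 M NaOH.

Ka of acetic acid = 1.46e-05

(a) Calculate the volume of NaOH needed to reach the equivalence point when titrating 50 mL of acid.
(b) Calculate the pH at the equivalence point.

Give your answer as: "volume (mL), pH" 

moles acid = 0.27 × 50/1000 = 0.0135 mol; V_base = moles/0.27 × 1000 = 50.0 mL. At equivalence only the conjugate base is present: [A⁻] = 0.0135/0.100 = 1.3500e-01 M. Kb = Kw/Ka = 6.85e-10; [OH⁻] = √(Kb × [A⁻]) = 9.6159e-06; pOH = 5.02; pH = 14 - pOH = 8.98.

V = 50.0 mL, pH = 8.98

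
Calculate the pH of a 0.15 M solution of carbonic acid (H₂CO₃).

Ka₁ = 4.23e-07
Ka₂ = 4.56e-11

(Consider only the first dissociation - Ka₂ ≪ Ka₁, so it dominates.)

First dissociation dominates. From Ka₁ = [H⁺][HA⁻]/[H₂A], x² + Ka₁·x − Ka₁·C = 0 with C = 0.15 M and Ka₁ = 4.23e-07. Solving: [H⁺] = (−Ka₁ + √(Ka₁² + 4·Ka₁·C)) / 2 = 2.5168e-04 M. pH = -log(2.5168e-04) = 3.60.

pH = 3.60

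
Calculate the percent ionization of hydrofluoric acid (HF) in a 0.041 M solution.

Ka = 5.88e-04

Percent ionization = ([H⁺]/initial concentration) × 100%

Using Ka equilibrium: x² + Ka×x - Ka×C = 0. Solving: [H⁺] = 4.6248e-03. Percent = (4.6248e-03/0.041) × 100

Percent ionization = 11.3%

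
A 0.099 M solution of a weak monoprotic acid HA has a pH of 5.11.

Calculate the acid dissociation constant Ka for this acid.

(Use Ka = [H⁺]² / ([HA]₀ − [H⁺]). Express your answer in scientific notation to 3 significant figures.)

[H⁺] = 10^(−pH) = 10^(−5.11) = 7.762e-06 M. For HA ⇌ H⁺ + A⁻, Ka = [H⁺][A⁻]/[HA] = [H⁺]² / ([HA]₀ − [H⁺]) = (7.762e-06)² / (0.099 − 7.762e-06) = 6.09e-10.

K_a = 6.09e-10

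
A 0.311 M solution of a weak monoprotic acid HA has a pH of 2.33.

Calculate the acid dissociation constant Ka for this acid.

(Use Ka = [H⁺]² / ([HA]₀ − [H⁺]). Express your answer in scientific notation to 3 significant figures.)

[H⁺] = 10^(−pH) = 10^(−2.33) = 4.677e-03 M. For HA ⇌ H⁺ + A⁻, Ka = [H⁺][A⁻]/[HA] = [H⁺]² / ([HA]₀ − [H⁺]) = (4.677e-03)² / (0.311 − 4.677e-03) = 7.14e-05.

K_a = 7.14e-05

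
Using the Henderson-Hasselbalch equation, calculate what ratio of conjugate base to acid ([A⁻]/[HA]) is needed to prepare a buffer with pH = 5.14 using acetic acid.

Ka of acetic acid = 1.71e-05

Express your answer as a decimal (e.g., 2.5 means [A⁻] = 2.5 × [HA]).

pKa = -log(1.71e-05) = 4.7670. pH = pKa + log([A⁻]/[HA]), so log([A⁻]/[HA]) = pH − pKa = 5.14 − 4.7670 = 0.3730. [A⁻]/[HA] = 10^(0.3730) = 2.36

[A⁻]/[HA] = 2.36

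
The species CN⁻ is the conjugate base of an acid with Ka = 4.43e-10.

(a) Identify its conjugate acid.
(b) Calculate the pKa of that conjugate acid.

(a) The conjugate acid is formed by adding one H⁺ to CN⁻, giving HCN. (b) pKa = -log(Ka) = -log(4.43e-10) = 9.35.

Conjugate acid: HCN; pK_a = 9.35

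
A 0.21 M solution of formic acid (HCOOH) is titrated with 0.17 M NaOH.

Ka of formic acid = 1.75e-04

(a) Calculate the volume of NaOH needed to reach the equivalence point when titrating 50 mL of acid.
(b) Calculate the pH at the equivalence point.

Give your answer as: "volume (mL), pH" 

moles acid = 0.21 × 50/1000 = 0.0105 mol; V_base = moles/0.17 × 1000 = 61.8 mL. At equivalence only the conjugate base is present: [A⁻] = 0.0105/0.112 = 9.3947e-02 M. Kb = Kw/Ka = 5.71e-11; [OH⁻] = √(Kb × [A⁻]) = 2.3170e-06; pOH = 5.64; pH = 14 - pOH = 8.36.

V = 61.8 mL, pH = 8.36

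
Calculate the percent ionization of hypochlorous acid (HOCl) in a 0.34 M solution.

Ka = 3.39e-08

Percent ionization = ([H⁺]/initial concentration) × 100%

Using Ka equilibrium: x² + Ka×x - Ka×C = 0. Solving: [H⁺] = 1.0734e-04. Percent = (1.0734e-04/0.34) × 100

Percent ionization = 0.0316%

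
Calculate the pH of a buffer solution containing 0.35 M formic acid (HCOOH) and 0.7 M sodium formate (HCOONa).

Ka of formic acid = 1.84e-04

pKa = -log(1.84e-04) = 3.74. pH = pKa + log([A⁻]/[HA]) = 3.74 + log(0.7/0.35)

pH = 4.04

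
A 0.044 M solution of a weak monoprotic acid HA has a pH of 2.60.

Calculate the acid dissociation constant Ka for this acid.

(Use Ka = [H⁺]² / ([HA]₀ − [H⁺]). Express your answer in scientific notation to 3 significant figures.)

[H⁺] = 10^(−pH) = 10^(−2.60) = 2.512e-03 M. For HA ⇌ H⁺ + A⁻, Ka = [H⁺][A⁻]/[HA] = [H⁺]² / ([HA]₀ − [H⁺]) = (2.512e-03)² / (0.044 − 2.512e-03) = 1.52e-04.

K_a = 1.52e-04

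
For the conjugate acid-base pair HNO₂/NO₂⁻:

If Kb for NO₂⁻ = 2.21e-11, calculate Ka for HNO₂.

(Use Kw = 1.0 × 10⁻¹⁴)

For a conjugate pair Ka × Kb = Kw, so Ka = Kw/Kb = 1.0 × 10⁻¹⁴ / 2.21e-11 = 4.52e-04.

K_a = 4.52e-04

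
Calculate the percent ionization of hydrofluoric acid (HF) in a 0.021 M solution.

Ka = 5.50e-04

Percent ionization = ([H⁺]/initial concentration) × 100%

Using Ka equilibrium: x² + Ka×x - Ka×C = 0. Solving: [H⁺] = 3.1346e-03. Percent = (3.1346e-03/0.021) × 100

Percent ionization = 14.9%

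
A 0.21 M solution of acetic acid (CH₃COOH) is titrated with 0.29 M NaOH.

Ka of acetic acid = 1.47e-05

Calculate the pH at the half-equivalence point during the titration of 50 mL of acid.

At half-equivalence [HA] = [A⁻], so Henderson-Hasselbalch gives pH = pKa = -log(1.47e-05) = 4.83.

pH = pKa = 4.83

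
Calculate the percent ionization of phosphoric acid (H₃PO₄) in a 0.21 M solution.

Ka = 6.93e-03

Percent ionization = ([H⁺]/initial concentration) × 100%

Using Ka equilibrium: x² + Ka×x - Ka×C = 0. Solving: [H⁺] = 3.4840e-02. Percent = (3.4840e-02/0.21) × 100

Percent ionization = 16.6%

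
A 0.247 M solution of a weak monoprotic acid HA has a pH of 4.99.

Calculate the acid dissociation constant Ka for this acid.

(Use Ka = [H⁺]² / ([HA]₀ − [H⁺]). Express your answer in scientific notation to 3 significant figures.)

[H⁺] = 10^(−pH) = 10^(−4.99) = 1.023e-05 M. For HA ⇌ H⁺ + A⁻, Ka = [H⁺][A⁻]/[HA] = [H⁺]² / ([HA]₀ − [H⁺]) = (1.023e-05)² / (0.247 − 1.023e-05) = 4.24e-10.

K_a = 4.24e-10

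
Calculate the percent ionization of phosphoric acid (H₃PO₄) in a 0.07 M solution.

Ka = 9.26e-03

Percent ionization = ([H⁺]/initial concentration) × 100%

Using Ka equilibrium: x² + Ka×x - Ka×C = 0. Solving: [H⁺] = 2.1247e-02. Percent = (2.1247e-02/0.07) × 100

Percent ionization = 30.4%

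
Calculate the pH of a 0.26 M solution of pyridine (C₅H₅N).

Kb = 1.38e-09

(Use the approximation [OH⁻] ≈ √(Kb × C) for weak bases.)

[OH⁻] = √(Kb × C) = √(1.38e-09 × 0.26) = 1.8942e-05. pOH = 4.72, pH = 14 - pOH

pH = 9.28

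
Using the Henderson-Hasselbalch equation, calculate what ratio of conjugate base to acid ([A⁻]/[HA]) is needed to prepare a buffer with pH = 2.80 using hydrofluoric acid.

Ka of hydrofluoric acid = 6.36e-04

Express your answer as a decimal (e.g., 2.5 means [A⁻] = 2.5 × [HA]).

pKa = -log(6.36e-04) = 3.1965. pH = pKa + log([A⁻]/[HA]), so log([A⁻]/[HA]) = pH − pKa = 2.80 − 3.1965 = -0.3965. [A⁻]/[HA] = 10^(-0.3965) = 0.401

[A⁻]/[HA] = 0.401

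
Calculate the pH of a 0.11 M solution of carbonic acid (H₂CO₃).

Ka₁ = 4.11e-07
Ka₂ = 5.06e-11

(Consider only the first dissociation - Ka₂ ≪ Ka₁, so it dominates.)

First dissociation dominates. From Ka₁ = [H⁺][HA⁻]/[H₂A], x² + Ka₁·x − Ka₁·C = 0 with C = 0.11 M and Ka₁ = 4.11e-07. Solving: [H⁺] = (−Ka₁ + √(Ka₁² + 4·Ka₁·C)) / 2 = 2.1242e-04 M. pH = -log(2.1242e-04) = 3.67.

pH = 3.67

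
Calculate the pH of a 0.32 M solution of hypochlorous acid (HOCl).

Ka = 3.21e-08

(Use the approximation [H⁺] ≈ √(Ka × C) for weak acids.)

[H⁺] = √(Ka × C) = √(3.21e-08 × 0.32) = 1.0135e-04. pH = -log(1.0135e-04)

pH = 3.99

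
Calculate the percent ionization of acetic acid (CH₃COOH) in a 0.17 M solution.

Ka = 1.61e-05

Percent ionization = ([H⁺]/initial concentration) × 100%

Using Ka equilibrium: x² + Ka×x - Ka×C = 0. Solving: [H⁺] = 1.6464e-03. Percent = (1.6464e-03/0.17) × 100

Percent ionization = 0.968%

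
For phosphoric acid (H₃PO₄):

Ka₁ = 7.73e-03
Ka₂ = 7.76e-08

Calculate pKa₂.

pKa₂ = -log(Ka₂) = -log(7.76e-08) = 7.11.

pK_{a2} = 7.11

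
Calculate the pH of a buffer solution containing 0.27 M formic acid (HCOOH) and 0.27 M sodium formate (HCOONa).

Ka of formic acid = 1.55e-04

pKa = -log(1.55e-04) = 3.81. pH = pKa + log([A⁻]/[HA]) = 3.81 + log(0.27/0.27)

pH = 3.81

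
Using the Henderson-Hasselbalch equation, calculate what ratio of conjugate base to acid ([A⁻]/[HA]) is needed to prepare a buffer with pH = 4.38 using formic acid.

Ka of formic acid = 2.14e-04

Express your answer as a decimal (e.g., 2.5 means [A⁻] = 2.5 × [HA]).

pKa = -log(2.14e-04) = 3.6696. pH = pKa + log([A⁻]/[HA]), so log([A⁻]/[HA]) = pH − pKa = 4.38 − 3.6696 = 0.7104. [A⁻]/[HA] = 10^(0.7104) = 5.13

[A⁻]/[HA] = 5.13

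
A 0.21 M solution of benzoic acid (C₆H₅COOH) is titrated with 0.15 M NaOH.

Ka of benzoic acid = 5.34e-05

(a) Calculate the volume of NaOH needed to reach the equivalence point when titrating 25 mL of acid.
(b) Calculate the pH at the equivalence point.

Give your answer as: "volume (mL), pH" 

moles acid = 0.21 × 25/1000 = 0.00525 mol; V_base = moles/0.15 × 1000 = 35.0 mL. At equivalence only the conjugate base is present: [A⁻] = 0.00525/0.060 = 8.7500e-02 M. Kb = Kw/Ka = 1.87e-10; [OH⁻] = √(Kb × [A⁻]) = 4.0479e-06; pOH = 5.39; pH = 14 - pOH = 8.61.

V = 35.0 mL, pH = 8.61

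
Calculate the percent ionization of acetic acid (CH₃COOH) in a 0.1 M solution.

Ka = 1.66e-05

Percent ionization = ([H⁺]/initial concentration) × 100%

Using Ka equilibrium: x² + Ka×x - Ka×C = 0. Solving: [H⁺] = 1.2801e-03. Percent = (1.2801e-03/0.1) × 100

Percent ionization = 1.28%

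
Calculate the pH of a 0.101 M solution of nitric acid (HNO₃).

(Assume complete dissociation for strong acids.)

[H⁺] = 0.101 M for strong acid. pH = -log[H⁺] = -log(0.101)

pH = 1.00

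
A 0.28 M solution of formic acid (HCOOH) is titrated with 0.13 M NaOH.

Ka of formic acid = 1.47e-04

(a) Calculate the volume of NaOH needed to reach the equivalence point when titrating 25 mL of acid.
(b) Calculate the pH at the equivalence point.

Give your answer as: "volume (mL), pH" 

moles acid = 0.28 × 25/1000 = 0.007 mol; V_base = moles/0.13 × 1000 = 53.8 mL. At equivalence only the conjugate base is present: [A⁻] = 0.007/0.079 = 8.8780e-02 M. Kb = Kw/Ka = 6.80e-11; [OH⁻] = √(Kb × [A⁻]) = 2.4575e-06; pOH = 5.61; pH = 14 - pOH = 8.39.

V = 53.8 mL, pH = 8.39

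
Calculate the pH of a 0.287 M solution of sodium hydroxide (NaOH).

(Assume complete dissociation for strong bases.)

[OH⁻] = 0.287 M for strong base. pOH = -log[OH⁻] = 0.54, pH = 14 - pOH

pH = 13.46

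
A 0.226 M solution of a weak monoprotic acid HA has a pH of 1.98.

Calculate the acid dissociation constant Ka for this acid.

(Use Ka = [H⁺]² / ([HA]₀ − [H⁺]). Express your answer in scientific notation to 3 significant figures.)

[H⁺] = 10^(−pH) = 10^(−1.98) = 1.047e-02 M. For HA ⇌ H⁺ + A⁻, Ka = [H⁺][A⁻]/[HA] = [H⁺]² / ([HA]₀ − [H⁺]) = (1.047e-02)² / (0.226 − 1.047e-02) = 5.09e-04.

K_a = 5.09e-04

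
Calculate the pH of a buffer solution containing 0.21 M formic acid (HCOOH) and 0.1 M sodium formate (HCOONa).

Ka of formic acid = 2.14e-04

pKa = -log(2.14e-04) = 3.67. pH = pKa + log([A⁻]/[HA]) = 3.67 + log(0.1/0.21)

pH = 3.35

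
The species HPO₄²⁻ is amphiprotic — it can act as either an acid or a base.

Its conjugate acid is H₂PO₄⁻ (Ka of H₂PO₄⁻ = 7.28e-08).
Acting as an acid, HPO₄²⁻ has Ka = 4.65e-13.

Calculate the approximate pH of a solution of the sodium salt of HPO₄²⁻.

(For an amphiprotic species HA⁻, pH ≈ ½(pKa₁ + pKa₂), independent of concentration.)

pKa₁ = -log(7.28e-08) = 7.14; pKa₂ = -log(4.65e-13) = 12.33. For an amphiprotic species, pH ≈ ½(pKa₁ + pKa₂) = ½(7.14 + 12.33) = 9.74.

pH = 9.74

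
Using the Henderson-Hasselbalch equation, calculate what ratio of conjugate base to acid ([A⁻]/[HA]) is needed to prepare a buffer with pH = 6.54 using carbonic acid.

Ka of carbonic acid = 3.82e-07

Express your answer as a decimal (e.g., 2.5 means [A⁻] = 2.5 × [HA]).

pKa = -log(3.82e-07) = 6.4179. pH = pKa + log([A⁻]/[HA]), so log([A⁻]/[HA]) = pH − pKa = 6.54 − 6.4179 = 0.1221. [A⁻]/[HA] = 10^(0.1221) = 1.32

[A⁻]/[HA] = 1.32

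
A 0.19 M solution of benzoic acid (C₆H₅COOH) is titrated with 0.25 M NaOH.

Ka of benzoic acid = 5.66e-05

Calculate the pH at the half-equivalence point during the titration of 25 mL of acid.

At half-equivalence [HA] = [A⁻], so Henderson-Hasselbalch gives pH = pKa = -log(5.66e-05) = 4.25.

pH = pKa = 4.25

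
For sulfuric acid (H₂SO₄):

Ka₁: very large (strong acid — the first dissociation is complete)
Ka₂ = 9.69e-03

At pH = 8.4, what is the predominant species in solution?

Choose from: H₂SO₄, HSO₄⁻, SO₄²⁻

The first dissociation is complete, so H₂SO₄ itself is never the predominant species in water; pKa₂ = -log(9.69e-03) = 2.01. For a polyprotic acid the predominant species crosses at each pKa: below pKa_n the protonated form dominates, above it the deprotonated form does. At pH = 8.4, the predominant species is SO₄²⁻.

SO₄²⁻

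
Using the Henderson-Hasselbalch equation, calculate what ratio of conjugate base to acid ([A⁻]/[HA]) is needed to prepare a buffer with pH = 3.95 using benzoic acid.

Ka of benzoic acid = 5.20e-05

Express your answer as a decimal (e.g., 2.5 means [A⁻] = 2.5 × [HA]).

pKa = -log(5.20e-05) = 4.2840. pH = pKa + log([A⁻]/[HA]), so log([A⁻]/[HA]) = pH − pKa = 3.95 − 4.2840 = -0.3340. [A⁻]/[HA] = 10^(-0.3340) = 0.463

[A⁻]/[HA] = 0.463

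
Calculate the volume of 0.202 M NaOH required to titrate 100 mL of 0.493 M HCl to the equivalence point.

At equivalence: moles acid = moles base. moles HCl = 0.493 × 100/1000 = 0.0493 mol. V_base = moles / 0.202 × 1000 = 244.1 mL.

V_{base} = 244.1 mL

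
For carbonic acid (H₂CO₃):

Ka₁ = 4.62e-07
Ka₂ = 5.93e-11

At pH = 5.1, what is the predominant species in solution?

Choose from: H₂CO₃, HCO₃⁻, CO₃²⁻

pKa₁ = 6.34, pKa₂ = 10.23. For a polyprotic acid the predominant species crosses at each pKa: below pKa_n the protonated form dominates, above it the deprotonated form does. At pH = 5.1, the predominant species is H₂CO₃.

H₂CO₃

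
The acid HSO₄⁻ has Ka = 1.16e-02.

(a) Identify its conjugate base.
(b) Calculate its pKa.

(a) The conjugate base is formed by removing one H⁺ from HSO₄⁻, giving SO₄²⁻. (b) pKa = -log(Ka) = -log(1.16e-02) = 1.94.

Conjugate base: SO₄²⁻; pK_a = 1.94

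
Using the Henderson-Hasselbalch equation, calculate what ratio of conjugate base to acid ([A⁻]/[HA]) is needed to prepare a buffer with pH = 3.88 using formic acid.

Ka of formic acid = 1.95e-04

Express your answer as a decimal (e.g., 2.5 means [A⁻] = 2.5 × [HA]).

pKa = -log(1.95e-04) = 3.7100. pH = pKa + log([A⁻]/[HA]), so log([A⁻]/[HA]) = pH − pKa = 3.88 − 3.7100 = 0.1700. [A⁻]/[HA] = 10^(0.1700) = 1.48

[A⁻]/[HA] = 1.48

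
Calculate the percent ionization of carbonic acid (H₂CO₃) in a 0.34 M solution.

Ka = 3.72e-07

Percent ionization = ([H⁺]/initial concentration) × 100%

Using Ka equilibrium: x² + Ka×x - Ka×C = 0. Solving: [H⁺] = 3.5545e-04. Percent = (3.5545e-04/0.34) × 100

Percent ionization = 0.105%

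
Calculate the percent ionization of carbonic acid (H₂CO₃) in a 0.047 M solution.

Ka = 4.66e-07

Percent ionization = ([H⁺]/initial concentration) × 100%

Using Ka equilibrium: x² + Ka×x - Ka×C = 0. Solving: [H⁺] = 1.4776e-04. Percent = (1.4776e-04/0.047) × 100

Percent ionization = 0.314%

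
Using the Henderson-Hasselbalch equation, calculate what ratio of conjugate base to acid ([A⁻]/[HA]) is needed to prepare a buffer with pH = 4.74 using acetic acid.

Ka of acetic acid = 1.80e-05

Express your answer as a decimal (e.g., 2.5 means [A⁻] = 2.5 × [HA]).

pKa = -log(1.80e-05) = 4.7447. pH = pKa + log([A⁻]/[HA]), so log([A⁻]/[HA]) = pH − pKa = 4.74 − 4.7447 = -0.0047. [A⁻]/[HA] = 10^(-0.0047) = 0.989

[A⁻]/[HA] = 0.989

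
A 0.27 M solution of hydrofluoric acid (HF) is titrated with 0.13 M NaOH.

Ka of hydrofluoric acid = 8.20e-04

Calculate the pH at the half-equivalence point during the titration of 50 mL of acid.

At half-equivalence [HA] = [A⁻], so Henderson-Hasselbalch gives pH = pKa = -log(8.20e-04) = 3.09.

pH = pKa = 3.09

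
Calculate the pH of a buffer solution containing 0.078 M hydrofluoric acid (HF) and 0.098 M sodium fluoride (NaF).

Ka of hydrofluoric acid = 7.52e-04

pKa = -log(7.52e-04) = 3.12. pH = pKa + log([A⁻]/[HA]) = 3.12 + log(0.098/0.078)

pH = 3.22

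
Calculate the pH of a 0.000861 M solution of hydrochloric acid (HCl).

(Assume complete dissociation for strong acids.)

[H⁺] = 0.000861 M for strong acid. pH = -log[H⁺] = -log(0.000861)

pH = 3.06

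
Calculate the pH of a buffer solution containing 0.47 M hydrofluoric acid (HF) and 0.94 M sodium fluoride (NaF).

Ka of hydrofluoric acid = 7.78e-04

pKa = -log(7.78e-04) = 3.11. pH = pKa + log([A⁻]/[HA]) = 3.11 + log(0.94/0.47)

pH = 3.41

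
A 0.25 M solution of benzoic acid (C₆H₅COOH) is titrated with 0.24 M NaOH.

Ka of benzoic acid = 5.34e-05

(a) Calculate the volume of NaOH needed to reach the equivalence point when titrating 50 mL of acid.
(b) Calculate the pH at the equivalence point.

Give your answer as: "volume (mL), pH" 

moles acid = 0.25 × 50/1000 = 0.0125 mol; V_base = moles/0.24 × 1000 = 52.1 mL. At equivalence only the conjugate base is present: [A⁻] = 0.0125/0.102 = 1.2245e-01 M. Kb = Kw/Ka = 1.87e-10; [OH⁻] = √(Kb × [A⁻]) = 4.7886e-06; pOH = 5.32; pH = 14 - pOH = 8.68.

V = 52.1 mL, pH = 8.68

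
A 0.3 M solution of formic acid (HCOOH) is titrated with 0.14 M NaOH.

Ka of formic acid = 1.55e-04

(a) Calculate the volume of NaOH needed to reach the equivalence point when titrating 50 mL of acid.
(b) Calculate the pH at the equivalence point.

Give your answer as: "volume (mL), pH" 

moles acid = 0.3 × 50/1000 = 0.015 mol; V_base = moles/0.14 × 1000 = 107.1 mL. At equivalence only the conjugate base is present: [A⁻] = 0.015/0.157 = 9.5455e-02 M. Kb = Kw/Ka = 6.45e-11; [OH⁻] = √(Kb × [A⁻]) = 2.4816e-06; pOH = 5.61; pH = 14 - pOH = 8.39.

V = 107.1 mL, pH = 8.39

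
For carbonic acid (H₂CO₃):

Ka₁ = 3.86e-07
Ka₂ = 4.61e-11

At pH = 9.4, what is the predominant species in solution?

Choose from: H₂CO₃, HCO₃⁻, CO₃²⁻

pKa₁ = 6.41, pKa₂ = 10.34. For a polyprotic acid the predominant species crosses at each pKa: below pKa_n the protonated form dominates, above it the deprotonated form does. At pH = 9.4, the predominant species is HCO₃⁻.

HCO₃⁻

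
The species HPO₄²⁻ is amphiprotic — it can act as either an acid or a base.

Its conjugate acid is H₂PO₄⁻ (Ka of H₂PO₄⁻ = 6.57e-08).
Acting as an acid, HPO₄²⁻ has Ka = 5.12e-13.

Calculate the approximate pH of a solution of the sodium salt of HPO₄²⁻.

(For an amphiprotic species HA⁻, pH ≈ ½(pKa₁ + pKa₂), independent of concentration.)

pKa₁ = -log(6.57e-08) = 7.18; pKa₂ = -log(5.12e-13) = 12.29. For an amphiprotic species, pH ≈ ½(pKa₁ + pKa₂) = ½(7.18 + 12.29) = 9.74.

pH = 9.74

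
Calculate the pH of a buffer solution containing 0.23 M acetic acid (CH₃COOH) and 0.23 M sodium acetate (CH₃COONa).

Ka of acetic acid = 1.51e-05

pKa = -log(1.51e-05) = 4.82. pH = pKa + log([A⁻]/[HA]) = 4.82 + log(0.23/0.23)

pH = 4.82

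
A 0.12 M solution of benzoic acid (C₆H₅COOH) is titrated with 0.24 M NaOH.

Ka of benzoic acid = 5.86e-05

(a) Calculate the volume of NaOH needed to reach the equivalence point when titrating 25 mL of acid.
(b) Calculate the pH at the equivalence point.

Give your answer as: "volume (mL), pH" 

moles acid = 0.12 × 25/1000 = 0.003 mol; V_base = moles/0.24 × 1000 = 12.5 mL. At equivalence only the conjugate base is present: [A⁻] = 0.003/0.037 = 8.0000e-02 M. Kb = Kw/Ka = 1.71e-10; [OH⁻] = √(Kb × [A⁻]) = 3.6948e-06; pOH = 5.43; pH = 14 - pOH = 8.57.

V = 12.5 mL, pH = 8.57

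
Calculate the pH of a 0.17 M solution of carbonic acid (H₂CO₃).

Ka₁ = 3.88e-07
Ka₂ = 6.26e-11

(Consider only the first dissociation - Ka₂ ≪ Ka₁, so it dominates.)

First dissociation dominates. From Ka₁ = [H⁺][HA⁻]/[H₂A], x² + Ka₁·x − Ka₁·C = 0 with C = 0.17 M and Ka₁ = 3.88e-07. Solving: [H⁺] = (−Ka₁ + √(Ka₁² + 4·Ka₁·C)) / 2 = 2.5663e-04 M. pH = -log(2.5663e-04) = 3.59.

pH = 3.59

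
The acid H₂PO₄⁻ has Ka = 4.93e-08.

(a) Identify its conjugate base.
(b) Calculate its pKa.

(a) The conjugate base is formed by removing one H⁺ from H₂PO₄⁻, giving HPO₄²⁻. (b) pKa = -log(Ka) = -log(4.93e-08) = 7.31.

Conjugate base: HPO₄²⁻; pK_a = 7.31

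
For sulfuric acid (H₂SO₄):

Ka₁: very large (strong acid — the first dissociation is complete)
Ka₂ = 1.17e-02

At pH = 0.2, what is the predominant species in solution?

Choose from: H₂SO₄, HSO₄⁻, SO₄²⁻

The first dissociation is complete, so H₂SO₄ itself is never the predominant species in water; pKa₂ = -log(1.17e-02) = 1.93. For a polyprotic acid the predominant species crosses at each pKa: below pKa_n the protonated form dominates, above it the deprotonated form does. At pH = 0.2, the predominant species is HSO₄⁻.

HSO₄⁻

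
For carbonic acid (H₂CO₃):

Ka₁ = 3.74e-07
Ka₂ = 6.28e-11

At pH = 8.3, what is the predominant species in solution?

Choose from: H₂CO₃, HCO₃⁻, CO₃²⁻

pKa₁ = 6.43, pKa₂ = 10.20. For a polyprotic acid the predominant species crosses at each pKa: below pKa_n the protonated form dominates, above it the deprotonated form does. At pH = 8.3, the predominant species is HCO₃⁻.

HCO₃⁻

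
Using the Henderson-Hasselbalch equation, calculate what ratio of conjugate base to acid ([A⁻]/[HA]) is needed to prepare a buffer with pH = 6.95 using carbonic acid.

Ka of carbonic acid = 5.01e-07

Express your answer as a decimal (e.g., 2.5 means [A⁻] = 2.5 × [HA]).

pKa = -log(5.01e-07) = 6.3002. pH = pKa + log([A⁻]/[HA]), so log([A⁻]/[HA]) = pH − pKa = 6.95 − 6.3002 = 0.6498. [A⁻]/[HA] = 10^(0.6498) = 4.47

[A⁻]/[HA] = 4.47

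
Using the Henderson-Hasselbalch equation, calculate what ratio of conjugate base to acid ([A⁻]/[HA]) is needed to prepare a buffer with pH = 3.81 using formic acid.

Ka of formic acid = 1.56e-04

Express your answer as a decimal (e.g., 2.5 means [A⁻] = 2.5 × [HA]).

pKa = -log(1.56e-04) = 3.8069. pH = pKa + log([A⁻]/[HA]), so log([A⁻]/[HA]) = pH − pKa = 3.81 − 3.8069 = 0.0031. [A⁻]/[HA] = 10^(0.0031) = 1.01

[A⁻]/[HA] = 1.01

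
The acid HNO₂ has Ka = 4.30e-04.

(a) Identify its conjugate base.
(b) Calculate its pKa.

(a) The conjugate base is formed by removing one H⁺ from HNO₂, giving NO₂⁻. (b) pKa = -log(Ka) = -log(4.30e-04) = 3.37.

Conjugate base: NO₂⁻; pK_a = 3.37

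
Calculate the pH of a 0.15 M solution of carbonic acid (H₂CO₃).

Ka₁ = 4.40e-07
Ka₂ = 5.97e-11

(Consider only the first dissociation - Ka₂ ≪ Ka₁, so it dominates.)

First dissociation dominates. From Ka₁ = [H⁺][HA⁻]/[H₂A], x² + Ka₁·x − Ka₁·C = 0 with C = 0.15 M and Ka₁ = 4.40e-07. Solving: [H⁺] = (−Ka₁ + √(Ka₁² + 4·Ka₁·C)) / 2 = 2.5668e-04 M. pH = -log(2.5668e-04) = 3.59.

pH = 3.59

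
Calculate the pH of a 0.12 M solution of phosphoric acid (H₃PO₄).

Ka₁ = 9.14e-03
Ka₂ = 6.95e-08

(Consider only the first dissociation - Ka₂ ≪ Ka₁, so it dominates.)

First dissociation dominates. From Ka₁ = [H⁺][HA⁻]/[H₂A], x² + Ka₁·x − Ka₁·C = 0 with C = 0.12 M and Ka₁ = 9.14e-03. Solving: [H⁺] = (−Ka₁ + √(Ka₁² + 4·Ka₁·C)) / 2 = 2.8862e-02 M. pH = -log(2.8862e-02) = 1.54.

pH = 1.54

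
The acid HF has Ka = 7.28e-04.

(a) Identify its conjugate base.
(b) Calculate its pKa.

(a) The conjugate base is formed by removing one H⁺ from HF, giving F⁻. (b) pKa = -log(Ka) = -log(7.28e-04) = 3.14.

Conjugate base: F⁻; pK_a = 3.14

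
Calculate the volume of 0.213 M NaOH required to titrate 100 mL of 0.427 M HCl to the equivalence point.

At equivalence: moles acid = moles base. moles HCl = 0.427 × 100/1000 = 0.0427 mol. V_base = moles / 0.213 × 1000 = 200.5 mL.

V_{base} = 200.5 mL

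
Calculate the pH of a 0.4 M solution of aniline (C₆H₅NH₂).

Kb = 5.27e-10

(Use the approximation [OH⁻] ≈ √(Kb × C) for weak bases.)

[OH⁻] = √(Kb × C) = √(5.27e-10 × 0.4) = 1.4519e-05. pOH = 4.84, pH = 14 - pOH

pH = 9.16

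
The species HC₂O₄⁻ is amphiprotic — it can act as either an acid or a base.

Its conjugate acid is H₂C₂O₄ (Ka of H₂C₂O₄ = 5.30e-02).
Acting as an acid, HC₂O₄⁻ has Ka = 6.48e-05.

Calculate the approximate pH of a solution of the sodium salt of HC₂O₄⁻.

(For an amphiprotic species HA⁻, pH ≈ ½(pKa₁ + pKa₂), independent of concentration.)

pKa₁ = -log(5.30e-02) = 1.28; pKa₂ = -log(6.48e-05) = 4.19. For an amphiprotic species, pH ≈ ½(pKa₁ + pKa₂) = ½(1.28 + 4.19) = 2.73.

pH = 2.73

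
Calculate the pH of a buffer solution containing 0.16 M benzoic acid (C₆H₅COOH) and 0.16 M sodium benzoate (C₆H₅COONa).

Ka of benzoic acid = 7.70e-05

pKa = -log(7.70e-05) = 4.11. pH = pKa + log([A⁻]/[HA]) = 4.11 + log(0.16/0.16)

pH = 4.11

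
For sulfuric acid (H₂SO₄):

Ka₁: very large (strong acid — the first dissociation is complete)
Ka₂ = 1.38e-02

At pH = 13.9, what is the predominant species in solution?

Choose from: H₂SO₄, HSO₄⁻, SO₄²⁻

The first dissociation is complete, so H₂SO₄ itself is never the predominant species in water; pKa₂ = -log(1.38e-02) = 1.86. For a polyprotic acid the predominant species crosses at each pKa: below pKa_n the protonated form dominates, above it the deprotonated form does. At pH = 13.9, the predominant species is SO₄²⁻.

SO₄²⁻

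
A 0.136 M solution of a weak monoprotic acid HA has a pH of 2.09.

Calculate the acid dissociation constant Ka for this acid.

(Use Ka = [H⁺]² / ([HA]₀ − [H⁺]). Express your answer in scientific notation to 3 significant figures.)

[H⁺] = 10^(−pH) = 10^(−2.09) = 8.128e-03 M. For HA ⇌ H⁺ + A⁻, Ka = [H⁺][A⁻]/[HA] = [H⁺]² / ([HA]₀ − [H⁺]) = (8.128e-03)² / (0.136 − 8.128e-03) = 5.17e-04.

K_a = 5.17e-04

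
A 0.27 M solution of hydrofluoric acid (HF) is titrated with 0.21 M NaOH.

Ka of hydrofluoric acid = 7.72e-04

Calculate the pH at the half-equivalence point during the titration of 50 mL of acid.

At half-equivalence [HA] = [A⁻], so Henderson-Hasselbalch gives pH = pKa = -log(7.72e-04) = 3.11.

pH = pKa = 3.11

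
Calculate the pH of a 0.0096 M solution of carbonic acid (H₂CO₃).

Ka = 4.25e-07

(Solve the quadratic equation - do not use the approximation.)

x² + Ka×x - Ka×C = 0. Using quadratic formula: [H⁺] = 6.3663e-05

pH = 4.20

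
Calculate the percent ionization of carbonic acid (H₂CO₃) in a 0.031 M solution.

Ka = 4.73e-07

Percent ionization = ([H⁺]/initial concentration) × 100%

Using Ka equilibrium: x² + Ka×x - Ka×C = 0. Solving: [H⁺] = 1.2085e-04. Percent = (1.2085e-04/0.031) × 100

Percent ionization = 0.39%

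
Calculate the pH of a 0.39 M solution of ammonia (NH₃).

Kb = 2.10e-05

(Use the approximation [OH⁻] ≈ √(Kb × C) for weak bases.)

[OH⁻] = √(Kb × C) = √(2.10e-05 × 0.39) = 2.8618e-03. pOH = 2.54, pH = 14 - pOH

pH = 11.46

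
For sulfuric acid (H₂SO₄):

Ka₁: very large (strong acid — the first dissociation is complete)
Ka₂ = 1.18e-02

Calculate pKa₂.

pKa₂ = -log(Ka₂) = -log(1.18e-02) = 1.93.

pK_{a2} = 1.93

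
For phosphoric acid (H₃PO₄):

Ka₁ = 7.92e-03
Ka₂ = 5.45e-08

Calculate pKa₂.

pKa₂ = -log(Ka₂) = -log(5.45e-08) = 7.26.

pK_{a2} = 7.26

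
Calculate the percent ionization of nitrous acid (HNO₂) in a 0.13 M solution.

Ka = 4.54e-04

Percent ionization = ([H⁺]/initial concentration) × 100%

Using Ka equilibrium: x² + Ka×x - Ka×C = 0. Solving: [H⁺] = 7.4588e-03. Percent = (7.4588e-03/0.13) × 100

Percent ionization = 5.74%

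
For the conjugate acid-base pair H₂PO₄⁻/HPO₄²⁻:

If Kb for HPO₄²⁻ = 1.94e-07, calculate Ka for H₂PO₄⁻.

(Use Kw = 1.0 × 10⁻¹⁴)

For a conjugate pair Ka × Kb = Kw, so Ka = Kw/Kb = 1.0 × 10⁻¹⁴ / 1.94e-07 = 5.15e-08.

K_a = 5.15e-08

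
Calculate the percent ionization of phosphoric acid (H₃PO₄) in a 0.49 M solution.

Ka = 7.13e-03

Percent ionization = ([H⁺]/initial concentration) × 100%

Using Ka equilibrium: x² + Ka×x - Ka×C = 0. Solving: [H⁺] = 5.5650e-02. Percent = (5.5650e-02/0.49) × 100

Percent ionization = 11.4%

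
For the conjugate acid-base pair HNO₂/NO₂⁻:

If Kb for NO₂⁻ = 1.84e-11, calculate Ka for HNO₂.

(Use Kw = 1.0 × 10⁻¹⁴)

For a conjugate pair Ka × Kb = Kw, so Ka = Kw/Kb = 1.0 × 10⁻¹⁴ / 1.84e-11 = 5.43e-04.

K_a = 5.43e-04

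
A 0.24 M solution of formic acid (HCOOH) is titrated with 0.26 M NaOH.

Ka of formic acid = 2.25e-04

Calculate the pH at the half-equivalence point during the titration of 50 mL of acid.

At half-equivalence [HA] = [A⁻], so Henderson-Hasselbalch gives pH = pKa = -log(2.25e-04) = 3.65.

pH = pKa = 3.65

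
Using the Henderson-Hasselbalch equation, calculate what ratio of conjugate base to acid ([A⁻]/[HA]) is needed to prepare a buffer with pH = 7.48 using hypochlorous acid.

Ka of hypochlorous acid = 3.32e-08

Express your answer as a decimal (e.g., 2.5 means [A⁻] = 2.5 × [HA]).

pKa = -log(3.32e-08) = 7.4789. pH = pKa + log([A⁻]/[HA]), so log([A⁻]/[HA]) = pH − pKa = 7.48 − 7.4789 = 0.0011. [A⁻]/[HA] = 10^(0.0011) = 1.00

[A⁻]/[HA] = 1.00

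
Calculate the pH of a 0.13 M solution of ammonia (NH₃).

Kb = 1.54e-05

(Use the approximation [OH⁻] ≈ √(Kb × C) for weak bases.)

[OH⁻] = √(Kb × C) = √(1.54e-05 × 0.13) = 1.4149e-03. pOH = 2.85, pH = 14 - pOH

pH = 11.15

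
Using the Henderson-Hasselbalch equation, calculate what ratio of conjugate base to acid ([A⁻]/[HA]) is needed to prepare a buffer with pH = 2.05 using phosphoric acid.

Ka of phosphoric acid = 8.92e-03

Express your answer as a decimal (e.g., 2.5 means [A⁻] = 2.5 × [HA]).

pKa = -log(8.92e-03) = 2.0496. pH = pKa + log([A⁻]/[HA]), so log([A⁻]/[HA]) = pH − pKa = 2.05 − 2.0496 = 0.0004. [A⁻]/[HA] = 10^(0.0004) = 1.00

[A⁻]/[HA] = 1.00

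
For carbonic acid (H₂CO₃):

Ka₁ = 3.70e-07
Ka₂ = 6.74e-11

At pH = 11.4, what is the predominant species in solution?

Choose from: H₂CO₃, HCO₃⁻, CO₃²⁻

pKa₁ = 6.43, pKa₂ = 10.17. For a polyprotic acid the predominant species crosses at each pKa: below pKa_n the protonated form dominates, above it the deprotonated form does. At pH = 11.4, the predominant species is CO₃²⁻.

CO₃²⁻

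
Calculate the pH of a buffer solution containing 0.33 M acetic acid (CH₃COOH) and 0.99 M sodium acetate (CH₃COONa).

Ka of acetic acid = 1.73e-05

pKa = -log(1.73e-05) = 4.76. pH = pKa + log([A⁻]/[HA]) = 4.76 + log(0.99/0.33)

pH = 5.24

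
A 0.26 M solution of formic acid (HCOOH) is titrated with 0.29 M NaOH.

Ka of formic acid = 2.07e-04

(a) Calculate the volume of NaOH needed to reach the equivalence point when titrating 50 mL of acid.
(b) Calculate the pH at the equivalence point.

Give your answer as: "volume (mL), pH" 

moles acid = 0.26 × 50/1000 = 0.013 mol; V_base = moles/0.29 × 1000 = 44.8 mL. At equivalence only the conjugate base is present: [A⁻] = 0.013/0.095 = 1.3709e-01 M. Kb = Kw/Ka = 4.83e-11; [OH⁻] = √(Kb × [A⁻]) = 2.5735e-06; pOH = 5.59; pH = 14 - pOH = 8.41.

V = 44.8 mL, pH = 8.41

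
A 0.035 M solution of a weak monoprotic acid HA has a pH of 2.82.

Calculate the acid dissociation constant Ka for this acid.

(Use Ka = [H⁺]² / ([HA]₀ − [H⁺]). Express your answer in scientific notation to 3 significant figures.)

[H⁺] = 10^(−pH) = 10^(−2.82) = 1.514e-03 M. For HA ⇌ H⁺ + A⁻, Ka = [H⁺][A⁻]/[HA] = [H⁺]² / ([HA]₀ − [H⁺]) = (1.514e-03)² / (0.035 − 1.514e-03) = 6.84e-05.

K_a = 6.84e-05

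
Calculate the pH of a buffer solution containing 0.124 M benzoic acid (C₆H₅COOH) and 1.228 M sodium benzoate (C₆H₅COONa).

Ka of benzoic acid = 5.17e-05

pKa = -log(5.17e-05) = 4.29. pH = pKa + log([A⁻]/[HA]) = 4.29 + log(1.228/0.124)

pH = 5.28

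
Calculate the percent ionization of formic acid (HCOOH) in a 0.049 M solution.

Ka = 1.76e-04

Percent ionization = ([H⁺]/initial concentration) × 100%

Using Ka equilibrium: x² + Ka×x - Ka×C = 0. Solving: [H⁺] = 2.8500e-03. Percent = (2.8500e-03/0.049) × 100

Percent ionization = 5.82%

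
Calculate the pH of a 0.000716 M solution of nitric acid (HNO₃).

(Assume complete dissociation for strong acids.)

[H⁺] = 0.000716 M for strong acid. pH = -log[H⁺] = -log(0.000716)

pH = 3.15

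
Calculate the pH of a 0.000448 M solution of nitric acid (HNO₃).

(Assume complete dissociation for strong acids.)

[H⁺] = 0.000448 M for strong acid. pH = -log[H⁺] = -log(0.000448)

pH = 3.35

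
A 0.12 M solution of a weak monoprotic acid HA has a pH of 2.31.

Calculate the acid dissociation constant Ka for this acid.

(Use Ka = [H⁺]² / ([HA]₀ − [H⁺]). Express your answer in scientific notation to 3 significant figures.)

[H⁺] = 10^(−pH) = 10^(−2.31) = 4.898e-03 M. For HA ⇌ H⁺ + A⁻, Ka = [H⁺][A⁻]/[HA] = [H⁺]² / ([HA]₀ − [H⁺]) = (4.898e-03)² / (0.12 − 4.898e-03) = 2.08e-04.

K_a = 2.08e-04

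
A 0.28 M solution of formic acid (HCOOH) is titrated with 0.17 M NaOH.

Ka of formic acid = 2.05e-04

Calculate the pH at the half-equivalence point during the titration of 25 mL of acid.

At half-equivalence [HA] = [A⁻], so Henderson-Hasselbalch gives pH = pKa = -log(2.05e-04) = 3.69.

pH = pKa = 3.69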